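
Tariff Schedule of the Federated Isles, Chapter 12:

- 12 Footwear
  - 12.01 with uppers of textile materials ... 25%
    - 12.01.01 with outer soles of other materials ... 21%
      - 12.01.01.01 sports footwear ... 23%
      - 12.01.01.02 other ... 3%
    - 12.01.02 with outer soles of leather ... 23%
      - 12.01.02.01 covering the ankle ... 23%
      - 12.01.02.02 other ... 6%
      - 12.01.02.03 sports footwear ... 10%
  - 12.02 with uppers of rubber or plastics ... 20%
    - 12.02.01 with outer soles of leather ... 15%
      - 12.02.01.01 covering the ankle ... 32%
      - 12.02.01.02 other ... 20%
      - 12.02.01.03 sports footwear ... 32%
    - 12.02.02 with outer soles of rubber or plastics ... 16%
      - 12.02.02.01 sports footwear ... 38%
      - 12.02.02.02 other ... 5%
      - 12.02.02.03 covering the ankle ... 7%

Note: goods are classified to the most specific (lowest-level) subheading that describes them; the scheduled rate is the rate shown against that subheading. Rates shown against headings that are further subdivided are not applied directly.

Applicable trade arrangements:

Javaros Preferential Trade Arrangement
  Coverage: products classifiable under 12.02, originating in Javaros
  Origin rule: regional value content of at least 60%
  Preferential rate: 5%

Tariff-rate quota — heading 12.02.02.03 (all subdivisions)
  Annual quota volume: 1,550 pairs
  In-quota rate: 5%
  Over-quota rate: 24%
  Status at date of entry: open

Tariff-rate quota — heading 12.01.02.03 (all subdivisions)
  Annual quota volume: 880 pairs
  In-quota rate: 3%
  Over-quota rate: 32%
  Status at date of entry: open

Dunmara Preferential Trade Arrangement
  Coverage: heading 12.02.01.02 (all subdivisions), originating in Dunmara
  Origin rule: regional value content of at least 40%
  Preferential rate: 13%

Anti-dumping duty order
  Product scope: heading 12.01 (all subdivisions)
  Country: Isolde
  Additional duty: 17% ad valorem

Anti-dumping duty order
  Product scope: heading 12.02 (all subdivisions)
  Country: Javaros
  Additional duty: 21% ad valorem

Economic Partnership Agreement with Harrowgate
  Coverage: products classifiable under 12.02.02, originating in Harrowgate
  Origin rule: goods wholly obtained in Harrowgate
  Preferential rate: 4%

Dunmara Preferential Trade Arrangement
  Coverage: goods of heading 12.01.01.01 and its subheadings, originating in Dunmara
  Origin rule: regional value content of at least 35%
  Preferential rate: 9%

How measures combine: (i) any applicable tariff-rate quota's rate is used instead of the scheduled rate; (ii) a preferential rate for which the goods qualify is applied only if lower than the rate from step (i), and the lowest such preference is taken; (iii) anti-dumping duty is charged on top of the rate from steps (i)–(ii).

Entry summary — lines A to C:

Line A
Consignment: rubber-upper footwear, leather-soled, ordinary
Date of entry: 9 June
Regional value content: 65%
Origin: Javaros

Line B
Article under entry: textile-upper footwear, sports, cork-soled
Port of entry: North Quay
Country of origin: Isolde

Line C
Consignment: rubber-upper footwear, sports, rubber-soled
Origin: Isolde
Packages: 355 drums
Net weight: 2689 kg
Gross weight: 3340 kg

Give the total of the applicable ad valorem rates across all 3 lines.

104%

Line A: rubber-upper → 12.02; leather-soled → 12.02.01; ordinary → 12.02.01.02. Scheduled 20%. Javaros agreement on 12.02: RVC ≥ 60% → 5% available; preferential 5%; anti-dumping (Javaros, 12.02): +21%; total 5% + 21% = 26%. → 26%.
Line B: textile-upper → 12.01; cork-soled → 12.01.01; sports → 12.01.01.01. Scheduled 23%. anti-dumping (Isolde, 12.01): +17%; total 23% + 17% = 40%. → 40%.
Line C: rubber-upper → 12.02; rubber-soled → 12.02.02; sports → 12.02.02.01. Scheduled 38%. No special measure applies. → 38%.
Sum: 26% + 40% + 38% = 104%.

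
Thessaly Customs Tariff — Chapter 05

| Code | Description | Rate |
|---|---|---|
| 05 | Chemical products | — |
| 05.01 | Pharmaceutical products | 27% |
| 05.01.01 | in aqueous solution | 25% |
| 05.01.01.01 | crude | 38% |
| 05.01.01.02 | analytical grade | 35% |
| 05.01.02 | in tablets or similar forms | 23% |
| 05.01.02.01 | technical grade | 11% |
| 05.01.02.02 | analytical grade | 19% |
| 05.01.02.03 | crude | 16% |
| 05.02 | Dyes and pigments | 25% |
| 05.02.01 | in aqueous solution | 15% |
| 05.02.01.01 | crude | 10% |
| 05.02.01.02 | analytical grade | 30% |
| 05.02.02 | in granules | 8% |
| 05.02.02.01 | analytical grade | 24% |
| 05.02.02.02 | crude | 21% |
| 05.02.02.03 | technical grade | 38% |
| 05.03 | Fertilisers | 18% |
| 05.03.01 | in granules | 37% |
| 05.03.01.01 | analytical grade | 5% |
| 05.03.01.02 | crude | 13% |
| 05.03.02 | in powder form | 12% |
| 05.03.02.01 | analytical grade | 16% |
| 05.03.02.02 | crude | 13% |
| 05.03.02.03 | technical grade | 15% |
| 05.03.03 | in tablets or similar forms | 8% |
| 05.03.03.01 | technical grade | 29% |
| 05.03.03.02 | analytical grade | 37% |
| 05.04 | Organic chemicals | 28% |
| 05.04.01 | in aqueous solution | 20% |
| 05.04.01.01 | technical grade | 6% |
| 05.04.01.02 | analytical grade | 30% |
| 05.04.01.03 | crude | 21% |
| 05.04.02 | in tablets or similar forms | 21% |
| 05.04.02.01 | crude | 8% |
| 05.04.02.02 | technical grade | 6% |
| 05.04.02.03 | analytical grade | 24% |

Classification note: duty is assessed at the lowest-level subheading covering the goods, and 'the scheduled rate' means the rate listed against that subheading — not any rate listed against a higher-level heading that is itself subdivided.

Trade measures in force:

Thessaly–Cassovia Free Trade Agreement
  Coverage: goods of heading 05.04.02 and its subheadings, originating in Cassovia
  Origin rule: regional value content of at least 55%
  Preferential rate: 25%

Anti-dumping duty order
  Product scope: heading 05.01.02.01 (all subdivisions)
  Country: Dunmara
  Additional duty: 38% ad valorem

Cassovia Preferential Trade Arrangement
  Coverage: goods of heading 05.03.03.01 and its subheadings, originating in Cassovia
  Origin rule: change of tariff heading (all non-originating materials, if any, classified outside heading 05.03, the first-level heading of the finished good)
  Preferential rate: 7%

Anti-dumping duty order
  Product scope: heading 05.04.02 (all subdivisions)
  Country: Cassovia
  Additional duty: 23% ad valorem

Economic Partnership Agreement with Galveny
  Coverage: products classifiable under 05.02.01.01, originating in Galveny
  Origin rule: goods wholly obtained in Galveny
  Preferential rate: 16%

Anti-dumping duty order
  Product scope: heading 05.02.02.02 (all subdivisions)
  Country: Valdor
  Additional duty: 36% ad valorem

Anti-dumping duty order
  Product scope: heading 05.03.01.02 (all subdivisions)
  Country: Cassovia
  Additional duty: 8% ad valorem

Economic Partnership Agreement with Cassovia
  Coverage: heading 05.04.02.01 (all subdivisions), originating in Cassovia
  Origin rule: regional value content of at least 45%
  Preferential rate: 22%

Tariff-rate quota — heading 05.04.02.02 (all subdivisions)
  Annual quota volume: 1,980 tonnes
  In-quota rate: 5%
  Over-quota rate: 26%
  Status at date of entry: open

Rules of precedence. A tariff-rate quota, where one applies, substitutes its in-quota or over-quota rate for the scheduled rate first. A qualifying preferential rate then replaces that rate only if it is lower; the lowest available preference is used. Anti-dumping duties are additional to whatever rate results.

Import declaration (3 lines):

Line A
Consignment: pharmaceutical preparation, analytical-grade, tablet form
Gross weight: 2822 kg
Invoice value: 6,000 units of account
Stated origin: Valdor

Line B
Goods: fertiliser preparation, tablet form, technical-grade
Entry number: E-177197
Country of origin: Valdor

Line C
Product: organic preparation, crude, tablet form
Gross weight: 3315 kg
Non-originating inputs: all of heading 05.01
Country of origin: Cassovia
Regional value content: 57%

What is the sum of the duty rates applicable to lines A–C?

79%

Line A: pharmaceutical → 05.01; tablet form → 05.01.02; analytical-grade → 05.01.02.02. Scheduled 19%. No special measure applies. → 19%.
Line B: fertiliser → 05.03; tablet form → 05.03.03; technical-grade → 05.03.03.01. Scheduled 29%. No special measure applies. → 29%.
Line C: organic → 05.04; tablet form → 05.04.02; crude → 05.04.02.01. Scheduled 8%. Cassovia agreement on 05.04.02: RVC ≥ 55% → 25% available; Cassovia agreement on 05.03.03.01: 05.04.02.01 not covered; Cassovia agreement on 05.04.02.01: RVC ≥ 45% → 22% available; preference 22% not lower than 8% → no reduction; anti-dumping (Cassovia, 05.04.02): +23%; total 8% + 23% = 31%. → 31%.
Sum: 19% + 29% + 31% = 79%.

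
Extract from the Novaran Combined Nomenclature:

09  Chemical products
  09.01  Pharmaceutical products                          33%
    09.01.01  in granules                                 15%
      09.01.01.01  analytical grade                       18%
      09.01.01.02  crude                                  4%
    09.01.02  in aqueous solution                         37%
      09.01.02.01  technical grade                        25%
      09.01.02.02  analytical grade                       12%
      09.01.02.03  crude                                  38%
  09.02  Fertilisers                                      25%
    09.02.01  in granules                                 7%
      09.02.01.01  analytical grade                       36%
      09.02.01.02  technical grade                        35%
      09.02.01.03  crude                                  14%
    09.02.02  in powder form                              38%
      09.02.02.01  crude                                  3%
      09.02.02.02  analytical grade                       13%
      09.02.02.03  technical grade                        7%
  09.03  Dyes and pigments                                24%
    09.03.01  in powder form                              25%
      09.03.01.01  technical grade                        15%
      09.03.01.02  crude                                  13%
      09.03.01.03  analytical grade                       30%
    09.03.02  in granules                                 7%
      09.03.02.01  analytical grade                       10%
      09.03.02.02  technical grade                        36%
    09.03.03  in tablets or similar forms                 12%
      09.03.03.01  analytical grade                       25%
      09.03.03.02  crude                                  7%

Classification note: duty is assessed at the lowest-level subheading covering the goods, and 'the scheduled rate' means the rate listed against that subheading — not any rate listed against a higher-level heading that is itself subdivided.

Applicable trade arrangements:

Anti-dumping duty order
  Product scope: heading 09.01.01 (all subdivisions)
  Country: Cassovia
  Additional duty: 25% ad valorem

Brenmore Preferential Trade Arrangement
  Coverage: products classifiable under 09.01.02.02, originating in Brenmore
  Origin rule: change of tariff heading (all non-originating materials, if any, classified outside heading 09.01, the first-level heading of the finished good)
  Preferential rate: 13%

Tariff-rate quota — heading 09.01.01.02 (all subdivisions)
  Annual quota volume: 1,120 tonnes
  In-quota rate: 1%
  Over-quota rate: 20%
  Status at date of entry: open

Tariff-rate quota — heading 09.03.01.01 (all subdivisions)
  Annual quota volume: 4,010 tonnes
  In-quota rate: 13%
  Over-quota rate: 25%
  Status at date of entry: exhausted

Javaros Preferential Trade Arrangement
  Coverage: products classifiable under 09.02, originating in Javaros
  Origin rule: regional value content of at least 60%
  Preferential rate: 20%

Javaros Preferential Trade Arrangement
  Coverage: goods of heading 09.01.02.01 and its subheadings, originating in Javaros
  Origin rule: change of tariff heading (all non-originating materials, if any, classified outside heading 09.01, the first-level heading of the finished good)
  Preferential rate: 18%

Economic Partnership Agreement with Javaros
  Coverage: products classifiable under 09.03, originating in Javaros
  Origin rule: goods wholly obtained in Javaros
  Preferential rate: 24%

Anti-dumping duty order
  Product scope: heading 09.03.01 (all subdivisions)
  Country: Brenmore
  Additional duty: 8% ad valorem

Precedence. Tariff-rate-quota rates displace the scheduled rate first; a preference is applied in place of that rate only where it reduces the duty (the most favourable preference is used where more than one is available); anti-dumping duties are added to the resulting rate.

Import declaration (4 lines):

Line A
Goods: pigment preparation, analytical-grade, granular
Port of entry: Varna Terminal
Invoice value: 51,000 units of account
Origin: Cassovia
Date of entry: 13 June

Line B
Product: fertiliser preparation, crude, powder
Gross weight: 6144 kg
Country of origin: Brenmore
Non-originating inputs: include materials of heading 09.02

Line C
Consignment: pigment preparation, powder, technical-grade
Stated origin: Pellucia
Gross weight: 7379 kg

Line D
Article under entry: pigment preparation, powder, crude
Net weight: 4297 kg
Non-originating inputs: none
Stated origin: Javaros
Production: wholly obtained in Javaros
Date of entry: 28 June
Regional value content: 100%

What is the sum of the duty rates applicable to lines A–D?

Line A: pigment → 09.03; granular → 09.03.02; analytical-grade → 09.03.02.01. Scheduled 10%. No special measure applies. → 10%.
Line B: fertiliser → 09.02; powder → 09.02.02; crude → 09.02.02.01. Scheduled 3%. Brenmore agreement on 09.01.02.02: 09.02.02.01 not covered. → 3%.
Line C: pigment → 09.03; powder → 09.03.01; technical-grade → 09.03.01.01. Scheduled 15%. quota on 09.03.01.01 exhausted → over-quota 25%. → 25%.
Line D: pigment → 09.03; powder → 09.03.01; crude → 09.03.01.02. Scheduled 13%. Javaros agreement on 09.02: 09.03.01.02 not covered; Javaros agreement on 09.01.02.01: 09.03.01.02 not covered; Javaros agreement on 09.03: wholly obtained → 24% available; preference 24% not lower than 13% → no reduction. → 13%.
Sum: 10% + 3% + 25% + 13% = 51%.

51%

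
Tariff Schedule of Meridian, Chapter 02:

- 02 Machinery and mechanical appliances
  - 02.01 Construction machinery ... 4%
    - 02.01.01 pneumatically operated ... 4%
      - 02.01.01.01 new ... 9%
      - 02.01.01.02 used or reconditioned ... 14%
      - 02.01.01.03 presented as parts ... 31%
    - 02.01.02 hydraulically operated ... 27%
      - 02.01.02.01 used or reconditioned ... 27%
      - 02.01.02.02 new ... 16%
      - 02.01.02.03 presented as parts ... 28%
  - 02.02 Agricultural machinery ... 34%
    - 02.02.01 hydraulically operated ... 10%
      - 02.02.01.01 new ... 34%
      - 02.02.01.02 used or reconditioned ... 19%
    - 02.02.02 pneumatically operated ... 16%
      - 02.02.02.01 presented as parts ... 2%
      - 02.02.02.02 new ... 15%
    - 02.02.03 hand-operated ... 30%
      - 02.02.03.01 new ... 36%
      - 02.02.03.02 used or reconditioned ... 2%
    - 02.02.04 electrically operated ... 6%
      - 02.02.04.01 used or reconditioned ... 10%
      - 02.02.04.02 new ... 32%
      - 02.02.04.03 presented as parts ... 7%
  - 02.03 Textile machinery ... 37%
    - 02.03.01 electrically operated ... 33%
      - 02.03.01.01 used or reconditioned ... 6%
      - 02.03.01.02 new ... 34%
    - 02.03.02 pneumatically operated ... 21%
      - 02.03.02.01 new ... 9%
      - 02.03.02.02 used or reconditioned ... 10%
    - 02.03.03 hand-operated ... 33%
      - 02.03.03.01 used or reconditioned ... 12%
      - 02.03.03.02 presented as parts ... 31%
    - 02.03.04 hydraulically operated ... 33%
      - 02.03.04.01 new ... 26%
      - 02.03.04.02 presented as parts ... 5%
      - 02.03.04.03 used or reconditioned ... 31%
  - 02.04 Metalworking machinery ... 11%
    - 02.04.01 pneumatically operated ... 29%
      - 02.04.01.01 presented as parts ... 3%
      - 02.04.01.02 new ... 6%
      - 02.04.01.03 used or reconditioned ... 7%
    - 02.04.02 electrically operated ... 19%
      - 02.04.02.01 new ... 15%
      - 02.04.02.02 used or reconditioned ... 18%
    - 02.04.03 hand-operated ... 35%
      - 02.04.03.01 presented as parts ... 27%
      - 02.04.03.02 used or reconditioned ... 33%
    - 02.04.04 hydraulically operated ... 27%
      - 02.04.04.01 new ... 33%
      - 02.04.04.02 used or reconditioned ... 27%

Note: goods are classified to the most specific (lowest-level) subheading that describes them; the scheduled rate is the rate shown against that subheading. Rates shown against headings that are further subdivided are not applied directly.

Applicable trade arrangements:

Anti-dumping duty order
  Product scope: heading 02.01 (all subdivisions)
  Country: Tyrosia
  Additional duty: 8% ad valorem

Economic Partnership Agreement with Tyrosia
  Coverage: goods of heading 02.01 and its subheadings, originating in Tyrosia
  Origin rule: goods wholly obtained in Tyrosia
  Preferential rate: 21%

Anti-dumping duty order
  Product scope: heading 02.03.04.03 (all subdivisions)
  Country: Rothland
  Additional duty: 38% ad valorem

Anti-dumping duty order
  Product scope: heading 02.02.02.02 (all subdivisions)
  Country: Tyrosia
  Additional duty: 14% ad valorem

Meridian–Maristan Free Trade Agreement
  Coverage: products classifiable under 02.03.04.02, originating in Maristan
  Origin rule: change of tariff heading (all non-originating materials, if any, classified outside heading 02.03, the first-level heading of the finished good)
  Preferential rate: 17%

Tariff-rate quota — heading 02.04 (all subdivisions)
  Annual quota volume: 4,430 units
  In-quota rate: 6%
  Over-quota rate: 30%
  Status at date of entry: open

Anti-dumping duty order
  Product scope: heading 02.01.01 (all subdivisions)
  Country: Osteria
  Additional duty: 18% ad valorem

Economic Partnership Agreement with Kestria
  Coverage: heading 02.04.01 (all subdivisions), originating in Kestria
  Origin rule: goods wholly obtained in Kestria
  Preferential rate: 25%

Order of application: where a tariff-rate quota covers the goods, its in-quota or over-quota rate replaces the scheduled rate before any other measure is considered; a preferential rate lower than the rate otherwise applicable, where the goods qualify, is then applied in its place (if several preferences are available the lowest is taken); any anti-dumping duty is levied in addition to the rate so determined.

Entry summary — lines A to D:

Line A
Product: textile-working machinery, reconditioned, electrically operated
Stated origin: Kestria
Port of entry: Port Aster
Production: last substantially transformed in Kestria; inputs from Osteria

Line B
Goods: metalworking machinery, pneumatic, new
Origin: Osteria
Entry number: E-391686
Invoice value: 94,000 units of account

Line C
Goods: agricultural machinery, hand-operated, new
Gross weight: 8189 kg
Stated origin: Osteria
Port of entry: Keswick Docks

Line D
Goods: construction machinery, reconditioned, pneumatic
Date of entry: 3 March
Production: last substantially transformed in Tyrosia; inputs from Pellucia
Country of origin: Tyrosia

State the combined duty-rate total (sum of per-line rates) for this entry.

Line A: textile-working → 02.03; electrically operated → 02.03.01; reconditioned → 02.03.01.01. Scheduled 6%. Kestria agreement on 02.04.01: 02.03.01.01 not covered. → 6%.
Line B: metalworking → 02.04; pneumatic → 02.04.01; new → 02.04.01.02. Scheduled 6%. quota on 02.04 open → in-quota 6%. → 6%.
Line C: agricultural → 02.02; hand-operated → 02.02.03; new → 02.02.03.01. Scheduled 36%. No special measure applies. → 36%.
Line D: construction → 02.01; pneumatic → 02.01.01; reconditioned → 02.01.01.02. Scheduled 14%. Tyrosia agreement on 02.01: not wholly obtained; anti-dumping (Tyrosia, 02.01): +8%; total 14% + 8% = 22%. → 22%.
Sum: 6% + 6% + 36% + 22% = 70%.

70%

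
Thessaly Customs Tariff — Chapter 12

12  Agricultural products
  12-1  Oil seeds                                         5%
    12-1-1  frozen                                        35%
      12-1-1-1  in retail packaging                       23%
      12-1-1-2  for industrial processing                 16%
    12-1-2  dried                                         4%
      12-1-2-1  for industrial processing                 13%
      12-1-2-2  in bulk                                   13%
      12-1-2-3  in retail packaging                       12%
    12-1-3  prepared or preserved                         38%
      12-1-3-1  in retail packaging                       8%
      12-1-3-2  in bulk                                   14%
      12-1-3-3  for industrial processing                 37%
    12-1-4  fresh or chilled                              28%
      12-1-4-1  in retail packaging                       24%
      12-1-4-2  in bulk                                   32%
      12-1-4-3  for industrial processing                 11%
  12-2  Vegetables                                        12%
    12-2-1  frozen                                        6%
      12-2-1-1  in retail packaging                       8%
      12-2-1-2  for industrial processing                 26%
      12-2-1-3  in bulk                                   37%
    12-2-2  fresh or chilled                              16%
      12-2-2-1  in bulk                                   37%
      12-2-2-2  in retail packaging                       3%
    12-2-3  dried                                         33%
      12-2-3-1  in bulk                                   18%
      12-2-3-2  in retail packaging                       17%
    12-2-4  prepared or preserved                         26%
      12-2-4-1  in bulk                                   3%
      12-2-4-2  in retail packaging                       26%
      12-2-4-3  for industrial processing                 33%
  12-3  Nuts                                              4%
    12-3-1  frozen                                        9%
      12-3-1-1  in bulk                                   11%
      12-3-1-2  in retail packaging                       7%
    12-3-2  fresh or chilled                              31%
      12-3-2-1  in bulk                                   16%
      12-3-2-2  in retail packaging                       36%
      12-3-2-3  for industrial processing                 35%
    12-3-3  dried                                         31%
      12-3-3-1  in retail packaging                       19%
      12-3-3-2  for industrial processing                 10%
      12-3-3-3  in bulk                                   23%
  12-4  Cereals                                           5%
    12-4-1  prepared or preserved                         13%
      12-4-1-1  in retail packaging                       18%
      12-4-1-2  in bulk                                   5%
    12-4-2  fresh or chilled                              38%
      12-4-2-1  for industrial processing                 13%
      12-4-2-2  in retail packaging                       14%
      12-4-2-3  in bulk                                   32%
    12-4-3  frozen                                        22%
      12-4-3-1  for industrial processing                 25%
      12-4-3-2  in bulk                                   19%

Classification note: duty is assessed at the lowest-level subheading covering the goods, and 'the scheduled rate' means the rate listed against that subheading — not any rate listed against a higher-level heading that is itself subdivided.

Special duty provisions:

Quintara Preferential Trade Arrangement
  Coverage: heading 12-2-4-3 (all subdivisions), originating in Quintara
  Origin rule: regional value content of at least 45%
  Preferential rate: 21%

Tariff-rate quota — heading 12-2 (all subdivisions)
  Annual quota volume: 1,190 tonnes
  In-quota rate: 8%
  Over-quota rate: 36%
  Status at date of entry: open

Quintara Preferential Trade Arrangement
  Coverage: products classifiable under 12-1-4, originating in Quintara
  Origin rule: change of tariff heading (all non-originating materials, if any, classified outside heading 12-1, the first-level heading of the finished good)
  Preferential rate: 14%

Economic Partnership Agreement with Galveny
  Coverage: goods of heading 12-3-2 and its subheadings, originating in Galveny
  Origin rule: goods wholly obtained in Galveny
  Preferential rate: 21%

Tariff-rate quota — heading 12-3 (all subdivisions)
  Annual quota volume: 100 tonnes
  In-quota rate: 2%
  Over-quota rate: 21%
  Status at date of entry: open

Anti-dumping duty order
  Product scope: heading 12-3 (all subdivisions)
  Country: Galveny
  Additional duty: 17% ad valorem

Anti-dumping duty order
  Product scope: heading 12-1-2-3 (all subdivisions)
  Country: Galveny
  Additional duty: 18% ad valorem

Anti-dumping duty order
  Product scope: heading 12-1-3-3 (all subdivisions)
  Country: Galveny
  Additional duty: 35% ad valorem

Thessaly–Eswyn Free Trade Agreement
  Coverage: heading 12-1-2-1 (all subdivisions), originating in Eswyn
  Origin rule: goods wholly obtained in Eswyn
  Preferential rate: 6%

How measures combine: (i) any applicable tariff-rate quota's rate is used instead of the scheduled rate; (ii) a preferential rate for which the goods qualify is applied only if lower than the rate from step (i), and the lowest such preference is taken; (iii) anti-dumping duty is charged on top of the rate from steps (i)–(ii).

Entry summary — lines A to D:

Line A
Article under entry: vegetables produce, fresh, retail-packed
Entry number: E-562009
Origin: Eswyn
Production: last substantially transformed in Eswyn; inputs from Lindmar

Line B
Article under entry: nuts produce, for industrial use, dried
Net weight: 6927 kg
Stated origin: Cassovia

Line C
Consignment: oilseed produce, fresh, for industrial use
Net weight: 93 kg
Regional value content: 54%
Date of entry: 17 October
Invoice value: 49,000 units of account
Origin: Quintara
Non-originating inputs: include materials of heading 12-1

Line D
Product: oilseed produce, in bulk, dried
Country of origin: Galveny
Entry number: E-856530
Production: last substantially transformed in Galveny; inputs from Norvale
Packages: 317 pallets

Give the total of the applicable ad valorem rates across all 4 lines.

Line A: vegetables → 12-2; fresh → 12-2-2; retail-packed → 12-2-2-2. Scheduled 3%. quota on 12-2 open → in-quota 8%; Eswyn agreement on 12-1-2-1: 12-2-2-2 not covered. → 8%.
Line B: nuts → 12-3; dried → 12-3-3; for industrial use → 12-3-3-2. Scheduled 10%. quota on 12-3 open → in-quota 2%. → 2%.
Line C: oilseed → 12-1; fresh → 12-1-4; for industrial use → 12-1-4-3. Scheduled 11%. Quintara agreement on 12-2-4-3: 12-1-4-3 not covered; Quintara agreement on 12-1-4: CTH not met. → 11%.
Line D: oilseed → 12-1; dried → 12-1-2; in bulk → 12-1-2-2. Scheduled 13%. Galveny agreement on 12-3-2: 12-1-2-2 not covered. → 13%.
Sum: 8% + 2% + 11% + 13% = 34%.

34%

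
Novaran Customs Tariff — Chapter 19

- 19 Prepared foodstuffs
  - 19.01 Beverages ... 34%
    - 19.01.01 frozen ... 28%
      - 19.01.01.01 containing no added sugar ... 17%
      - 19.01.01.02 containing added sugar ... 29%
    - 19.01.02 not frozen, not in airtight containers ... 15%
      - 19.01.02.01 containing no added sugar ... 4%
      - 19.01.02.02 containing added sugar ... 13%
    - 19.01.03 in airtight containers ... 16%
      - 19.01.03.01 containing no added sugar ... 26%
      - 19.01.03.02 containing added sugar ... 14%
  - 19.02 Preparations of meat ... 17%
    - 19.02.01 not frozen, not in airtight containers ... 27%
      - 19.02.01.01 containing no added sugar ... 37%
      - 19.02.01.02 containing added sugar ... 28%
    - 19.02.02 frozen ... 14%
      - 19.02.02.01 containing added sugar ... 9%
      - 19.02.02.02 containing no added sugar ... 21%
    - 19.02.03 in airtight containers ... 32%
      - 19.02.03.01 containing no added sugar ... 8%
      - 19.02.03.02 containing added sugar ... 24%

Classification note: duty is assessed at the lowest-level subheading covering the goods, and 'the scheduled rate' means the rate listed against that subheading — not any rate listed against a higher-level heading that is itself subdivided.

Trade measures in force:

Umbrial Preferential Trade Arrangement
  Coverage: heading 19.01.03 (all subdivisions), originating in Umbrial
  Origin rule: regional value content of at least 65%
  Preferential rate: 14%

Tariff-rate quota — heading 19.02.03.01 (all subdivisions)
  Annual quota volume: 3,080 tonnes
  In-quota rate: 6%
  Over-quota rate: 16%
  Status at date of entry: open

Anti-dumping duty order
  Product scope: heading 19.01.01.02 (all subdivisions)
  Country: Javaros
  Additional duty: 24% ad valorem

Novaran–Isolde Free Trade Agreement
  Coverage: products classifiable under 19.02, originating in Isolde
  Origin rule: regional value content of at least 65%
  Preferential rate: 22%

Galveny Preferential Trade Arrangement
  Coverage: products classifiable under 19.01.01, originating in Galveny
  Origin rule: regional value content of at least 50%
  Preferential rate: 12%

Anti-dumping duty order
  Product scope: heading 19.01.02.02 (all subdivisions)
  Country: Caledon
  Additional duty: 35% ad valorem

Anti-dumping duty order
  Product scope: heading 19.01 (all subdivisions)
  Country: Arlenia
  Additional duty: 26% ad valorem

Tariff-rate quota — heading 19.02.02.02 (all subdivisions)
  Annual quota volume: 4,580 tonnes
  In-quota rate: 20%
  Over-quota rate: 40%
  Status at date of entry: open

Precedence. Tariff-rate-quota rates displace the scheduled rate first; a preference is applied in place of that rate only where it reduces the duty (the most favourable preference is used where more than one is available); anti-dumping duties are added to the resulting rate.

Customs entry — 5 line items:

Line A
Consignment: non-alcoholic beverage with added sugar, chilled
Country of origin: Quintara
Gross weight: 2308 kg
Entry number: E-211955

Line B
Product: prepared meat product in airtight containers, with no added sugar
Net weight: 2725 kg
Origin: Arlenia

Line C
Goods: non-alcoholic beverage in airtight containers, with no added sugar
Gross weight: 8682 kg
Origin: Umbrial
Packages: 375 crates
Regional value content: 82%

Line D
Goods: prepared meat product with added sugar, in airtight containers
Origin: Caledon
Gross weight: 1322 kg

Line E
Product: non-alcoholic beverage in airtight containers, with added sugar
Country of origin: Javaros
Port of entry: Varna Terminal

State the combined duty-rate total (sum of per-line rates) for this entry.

Line A: non-alcoholic beverage → 19.01; chilled → 19.01.02; with added sugar → 19.01.02.02. Scheduled 13%. No special measure applies. → 13%.
Line B: prepared meat product → 19.02; in airtight containers → 19.02.03; with no added sugar → 19.02.03.01. Scheduled 8%. quota on 19.02.03.01 open → in-quota 6%. → 6%.
Line C: non-alcoholic beverage → 19.01; in airtight containers → 19.01.03; with no added sugar → 19.01.03.01. Scheduled 26%. Umbrial agreement on 19.01.03: RVC ≥ 65% → 14% available; preferential 14%. → 14%.
Line D: prepared meat product → 19.02; in airtight containers → 19.02.03; with added sugar → 19.02.03.02. Scheduled 24%. No special measure applies. → 24%.
Line E: non-alcoholic beverage → 19.01; in airtight containers → 19.01.03; with added sugar → 19.01.03.02. Scheduled 14%. No special measure applies. → 14%.
Sum: 13% + 6% + 14% + 24% + 14% = 71%.

71%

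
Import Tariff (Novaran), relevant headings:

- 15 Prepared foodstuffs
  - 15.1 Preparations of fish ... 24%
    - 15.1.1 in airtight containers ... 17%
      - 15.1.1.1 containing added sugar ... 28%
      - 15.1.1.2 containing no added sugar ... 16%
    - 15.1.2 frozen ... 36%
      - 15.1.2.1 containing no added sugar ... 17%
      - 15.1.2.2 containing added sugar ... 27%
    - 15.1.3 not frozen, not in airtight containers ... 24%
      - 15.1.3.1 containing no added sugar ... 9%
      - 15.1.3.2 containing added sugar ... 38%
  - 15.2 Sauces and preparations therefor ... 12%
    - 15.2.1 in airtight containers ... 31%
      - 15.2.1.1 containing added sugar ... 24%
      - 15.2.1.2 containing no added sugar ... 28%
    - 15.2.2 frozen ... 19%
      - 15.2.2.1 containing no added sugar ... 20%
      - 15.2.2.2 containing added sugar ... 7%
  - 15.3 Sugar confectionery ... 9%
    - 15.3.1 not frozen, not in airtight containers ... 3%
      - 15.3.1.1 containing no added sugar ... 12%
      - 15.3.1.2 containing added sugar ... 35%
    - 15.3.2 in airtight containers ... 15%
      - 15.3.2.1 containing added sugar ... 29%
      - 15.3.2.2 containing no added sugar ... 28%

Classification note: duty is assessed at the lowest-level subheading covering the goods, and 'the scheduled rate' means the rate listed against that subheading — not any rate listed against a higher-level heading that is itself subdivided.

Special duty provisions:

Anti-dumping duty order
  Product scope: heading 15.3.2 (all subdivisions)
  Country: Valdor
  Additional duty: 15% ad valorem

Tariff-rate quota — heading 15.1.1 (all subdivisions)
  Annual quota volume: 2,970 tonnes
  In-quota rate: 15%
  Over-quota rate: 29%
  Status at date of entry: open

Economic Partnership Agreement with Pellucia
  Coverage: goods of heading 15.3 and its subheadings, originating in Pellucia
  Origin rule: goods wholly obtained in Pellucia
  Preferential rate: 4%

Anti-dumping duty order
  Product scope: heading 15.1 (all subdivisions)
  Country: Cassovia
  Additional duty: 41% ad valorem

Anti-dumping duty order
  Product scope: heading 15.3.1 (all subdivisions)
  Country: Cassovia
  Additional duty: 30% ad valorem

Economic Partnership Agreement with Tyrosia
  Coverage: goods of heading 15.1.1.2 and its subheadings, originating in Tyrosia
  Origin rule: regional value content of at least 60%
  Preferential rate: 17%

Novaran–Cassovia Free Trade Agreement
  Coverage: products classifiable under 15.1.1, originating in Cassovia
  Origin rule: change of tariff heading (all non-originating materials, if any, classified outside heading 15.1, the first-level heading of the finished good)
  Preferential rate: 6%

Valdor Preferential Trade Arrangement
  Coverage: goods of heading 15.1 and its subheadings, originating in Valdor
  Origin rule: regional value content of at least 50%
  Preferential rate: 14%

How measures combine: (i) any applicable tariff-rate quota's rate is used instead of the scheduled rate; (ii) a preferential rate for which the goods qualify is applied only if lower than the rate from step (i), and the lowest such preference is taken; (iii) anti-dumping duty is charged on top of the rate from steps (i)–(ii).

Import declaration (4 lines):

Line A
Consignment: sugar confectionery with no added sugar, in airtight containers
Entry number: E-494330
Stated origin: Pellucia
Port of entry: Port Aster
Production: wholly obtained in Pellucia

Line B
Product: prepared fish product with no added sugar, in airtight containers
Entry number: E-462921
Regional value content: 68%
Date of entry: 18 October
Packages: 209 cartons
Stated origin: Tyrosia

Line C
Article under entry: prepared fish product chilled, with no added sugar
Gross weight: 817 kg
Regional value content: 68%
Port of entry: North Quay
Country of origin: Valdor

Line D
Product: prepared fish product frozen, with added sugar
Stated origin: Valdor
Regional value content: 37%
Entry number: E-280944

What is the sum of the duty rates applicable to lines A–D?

Line A: sugar confectionery → 15.3; in airtight containers → 15.3.2; with no added sugar → 15.3.2.2. Scheduled 28%. Pellucia agreement on 15.3: wholly obtained → 4% available; preferential 4%. → 4%.
Line B: prepared fish product → 15.1; in airtight containers → 15.1.1; with no added sugar → 15.1.1.2. Scheduled 16%. quota on 15.1.1 open → in-quota 15%; Tyrosia agreement on 15.1.1.2: RVC ≥ 60% → 17% available; preference 17% not lower than 15% → no reduction. → 15%.
Line C: prepared fish product → 15.1; chilled → 15.1.3; with no added sugar → 15.1.3.1. Scheduled 9%. Valdor agreement on 15.1: RVC ≥ 50% → 14% available; preference 14% not lower than 9% → no reduction. → 9%.
Line D: prepared fish product → 15.1; frozen → 15.1.2; with added sugar → 15.1.2.2. Scheduled 27%. Valdor agreement on 15.1: RVC < 50%. → 27%.
Sum: 4% + 15% + 9% + 27% = 55%.

55%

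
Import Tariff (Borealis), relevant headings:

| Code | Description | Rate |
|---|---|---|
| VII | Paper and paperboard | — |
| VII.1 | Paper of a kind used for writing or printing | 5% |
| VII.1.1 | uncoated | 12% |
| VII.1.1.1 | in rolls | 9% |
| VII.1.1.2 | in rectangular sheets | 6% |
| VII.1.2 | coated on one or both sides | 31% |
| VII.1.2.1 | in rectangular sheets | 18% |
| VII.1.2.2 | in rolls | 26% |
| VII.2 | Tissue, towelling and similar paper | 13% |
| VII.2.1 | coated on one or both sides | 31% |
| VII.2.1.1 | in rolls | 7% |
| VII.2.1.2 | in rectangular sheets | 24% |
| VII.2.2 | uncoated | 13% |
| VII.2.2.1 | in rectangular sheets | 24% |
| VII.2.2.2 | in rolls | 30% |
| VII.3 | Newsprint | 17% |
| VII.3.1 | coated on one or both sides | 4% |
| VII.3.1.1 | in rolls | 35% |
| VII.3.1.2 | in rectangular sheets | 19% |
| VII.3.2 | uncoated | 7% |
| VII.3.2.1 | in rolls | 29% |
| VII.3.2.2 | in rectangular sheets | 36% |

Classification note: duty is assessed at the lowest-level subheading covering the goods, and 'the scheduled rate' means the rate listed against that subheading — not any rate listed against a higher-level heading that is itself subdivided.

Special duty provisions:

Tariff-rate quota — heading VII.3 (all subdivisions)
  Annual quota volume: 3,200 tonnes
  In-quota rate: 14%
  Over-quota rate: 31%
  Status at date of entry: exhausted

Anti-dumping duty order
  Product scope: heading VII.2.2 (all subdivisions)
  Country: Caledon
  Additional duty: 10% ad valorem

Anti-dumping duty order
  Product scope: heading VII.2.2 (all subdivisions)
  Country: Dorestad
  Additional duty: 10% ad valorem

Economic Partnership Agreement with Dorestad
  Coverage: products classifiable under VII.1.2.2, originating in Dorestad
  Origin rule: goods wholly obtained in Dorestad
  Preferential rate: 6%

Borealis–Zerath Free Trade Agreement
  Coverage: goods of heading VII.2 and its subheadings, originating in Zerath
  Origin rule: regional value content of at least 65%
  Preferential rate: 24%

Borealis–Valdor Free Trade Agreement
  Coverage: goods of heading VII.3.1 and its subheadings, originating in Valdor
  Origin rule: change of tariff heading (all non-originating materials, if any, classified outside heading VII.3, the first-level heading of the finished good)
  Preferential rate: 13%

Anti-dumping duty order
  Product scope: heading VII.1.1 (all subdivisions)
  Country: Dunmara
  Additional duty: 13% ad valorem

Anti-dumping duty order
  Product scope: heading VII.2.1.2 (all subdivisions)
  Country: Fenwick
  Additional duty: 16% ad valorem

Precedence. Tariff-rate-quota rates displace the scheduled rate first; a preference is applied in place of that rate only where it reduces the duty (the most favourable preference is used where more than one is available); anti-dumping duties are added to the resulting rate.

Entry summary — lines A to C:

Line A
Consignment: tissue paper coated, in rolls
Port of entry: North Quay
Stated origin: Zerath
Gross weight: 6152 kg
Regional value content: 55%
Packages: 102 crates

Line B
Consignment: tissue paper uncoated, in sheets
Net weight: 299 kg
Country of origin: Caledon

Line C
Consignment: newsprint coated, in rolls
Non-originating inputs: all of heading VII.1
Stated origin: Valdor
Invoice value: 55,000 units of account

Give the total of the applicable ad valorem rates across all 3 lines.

Line A: tissue paper → VII.2; coated → VII.2.1; in rolls → VII.2.1.1. Scheduled 7%. Zerath agreement on VII.2: RVC < 65%. → 7%.
Line B: tissue paper → VII.2; uncoated → VII.2.2; in sheets → VII.2.2.1. Scheduled 24%. anti-dumping (Caledon, VII.2.2): +10%; total 24% + 10% = 34%. → 34%.
Line C: newsprint → VII.3; coated → VII.3.1; in rolls → VII.3.1.1. Scheduled 35%. quota on VII.3 exhausted → over-quota 31%; Valdor agreement on VII.3.1: CTH met → 13% available; preferential 13%. → 13%.
Sum: 7% + 34% + 13% = 54%.

54%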